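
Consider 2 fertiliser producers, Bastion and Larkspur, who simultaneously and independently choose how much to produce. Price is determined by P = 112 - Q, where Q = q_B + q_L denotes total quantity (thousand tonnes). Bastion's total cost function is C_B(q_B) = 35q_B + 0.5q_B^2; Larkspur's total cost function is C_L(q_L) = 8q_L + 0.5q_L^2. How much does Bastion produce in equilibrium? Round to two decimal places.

Bastion's profit: π_B = (112 - Q)q_B - (35q_B + (1/2)q_B²). Setting ∂π_B/∂q_B = 0: 77 - 3q_B - (q_L) = 0.
Larkspur's first-order condition: 104 - 3q_L - (q_B) = 0.
Rearranging gives the reaction functions q_B = (77 - q_L)/3 and q_L = (104 - q_B)/3.
Solving the pair: q_B = 127/8, q_L = 235/8.

15.88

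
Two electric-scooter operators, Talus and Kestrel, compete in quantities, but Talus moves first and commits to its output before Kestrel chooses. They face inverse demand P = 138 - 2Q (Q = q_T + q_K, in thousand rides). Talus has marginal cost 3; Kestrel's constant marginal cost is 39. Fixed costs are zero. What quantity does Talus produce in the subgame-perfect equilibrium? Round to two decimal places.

The follower Kestrel best-responds to any q_T: π_K = (138 - 2Q)q_K - 39q_K.
Follower FOC: 99 - 2q_T - 4q_K = 0, so q_K(q_T) = (99 - 2q_T)/4.
The leader anticipates this reaction. Substituting into P = 138 - 2Q gives P = 177/2 - q_T, so π_T = (177/2 - q_T)q_T - 3q_T.
The leader's first-order condition 171/2 - 2q_T = 0 yields q_T = 171/4.
Then q_K = (99 - 2·(171/4))/4 = 27/8.

42.75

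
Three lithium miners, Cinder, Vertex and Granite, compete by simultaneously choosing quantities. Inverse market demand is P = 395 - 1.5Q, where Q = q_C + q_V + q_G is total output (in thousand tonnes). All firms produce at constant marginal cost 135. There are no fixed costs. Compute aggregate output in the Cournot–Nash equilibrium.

130

A representative firm's profit is π_i = q_i(395 - 1.5Q) - 135q_i.
First-order condition (treating rivals' output as given): 260 - 3q_i - (3/2)·Σ_{j≠i} q_j = 0.
By symmetry each firm produces the same amount; substituting Σ_{j≠i} q_j = 2q_i yields q_i = 260/6 = 130/3.
Total output Q = 130/3 + 130/3 + 130/3 = 130.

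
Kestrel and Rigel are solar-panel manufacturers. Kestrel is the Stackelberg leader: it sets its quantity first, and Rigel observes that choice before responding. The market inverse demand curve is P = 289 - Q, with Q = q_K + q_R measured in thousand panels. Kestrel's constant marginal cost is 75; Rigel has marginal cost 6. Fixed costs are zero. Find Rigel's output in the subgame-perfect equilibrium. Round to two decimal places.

Solve by backward induction. Given q_K, the follower Rigel maximises π_R = (289 - q_K - q_R)q_R - 6q_R.
Follower FOC: 283 - q_K - 2q_R = 0, so q_R(q_K) = (283 - q_K)/2.
Kestrel substitutes q_R(q_K) into its own profit: π_K = q_K(289 - q_K - (283 - q_K)/2) - 75q_K = (295/2 - (1/2)q_K)q_K - 75q_K.
The leader's first-order condition 145/2 - q_K = 0 yields q_K = 145/2.
Then q_R = (283 - 145/2)/2 = 421/4.

105.25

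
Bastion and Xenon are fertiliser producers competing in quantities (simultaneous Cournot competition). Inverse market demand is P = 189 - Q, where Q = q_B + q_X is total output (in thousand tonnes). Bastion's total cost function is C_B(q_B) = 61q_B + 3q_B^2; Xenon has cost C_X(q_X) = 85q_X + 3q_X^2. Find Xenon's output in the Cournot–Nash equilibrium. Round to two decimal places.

Bastion's profit: π_B = (189 - Q)q_B - (61q_B + 3q_B²). Setting ∂π_B/∂q_B = 0: 128 - 8q_B - (q_X) = 0.
Xenon's profit: π_X = (189 - Q)q_X - (85q_X + 3q_X²). Setting ∂π_X/∂q_X = 0: 104 - 8q_X - (q_B) = 0.
Best responses: q_B = (128 - q_X)/8, q_X = (104 - q_B)/8.
Substituting one into the other gives q_B = 920/63 and q_X = 704/63.

11.17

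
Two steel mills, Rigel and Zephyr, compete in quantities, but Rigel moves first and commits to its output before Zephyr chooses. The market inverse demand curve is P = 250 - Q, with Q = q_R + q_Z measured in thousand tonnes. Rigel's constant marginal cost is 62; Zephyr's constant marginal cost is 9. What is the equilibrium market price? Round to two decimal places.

The follower Zephyr best-responds to any q_R: π_Z = (250 - Q)q_Z - 9q_Z.
∂π_Z/∂q_Z = 241 - q_R - 2q_Z = 0 gives the reaction function q_Z = (241 - q_R)/2.
Rigel substitutes q_Z(q_R) into its own profit: π_R = q_R(250 - q_R - (241 - q_R)/2) - 62q_R = (259/2 - (1/2)q_R)q_R - 62q_R.
Leader FOC: 135/2 - q_R = 0, so q_R = 135/2.
Then q_Z = (241 - 135/2)/2 = 347/4.
Total output Q = 617/4, so price P = 250 - 617/4 = 383/4.

95.75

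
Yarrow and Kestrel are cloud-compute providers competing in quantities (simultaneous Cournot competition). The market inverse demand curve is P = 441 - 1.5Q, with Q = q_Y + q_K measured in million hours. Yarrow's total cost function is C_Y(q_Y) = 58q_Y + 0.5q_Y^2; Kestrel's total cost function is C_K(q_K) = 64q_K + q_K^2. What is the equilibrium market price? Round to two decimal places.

Yarrow's profit: π_Y = (441 - 1.5Q)q_Y - (58q_Y + (1/2)q_Y²). Setting ∂π_Y/∂q_Y = 0: 383 - 4q_Y - (3/2)(q_K) = 0.
Kestrel's profit: π_K = (441 - 1.5Q)q_K - (64q_K + q_K²). Setting ∂π_K/∂q_K = 0: 377 - 5q_K - (3/2)(q_Y) = 0.
Rearranging gives the reaction functions q_Y = (383 - (3/2)q_K)/4 and q_K = (377 - (3/2)q_Y)/5.
Substituting one into the other gives q_Y = 76.0282 and q_K = 52.5915.
Total output Q = 128.6197, so price P = 441 - (3/2)·128.6197 = 248.0704.

248.07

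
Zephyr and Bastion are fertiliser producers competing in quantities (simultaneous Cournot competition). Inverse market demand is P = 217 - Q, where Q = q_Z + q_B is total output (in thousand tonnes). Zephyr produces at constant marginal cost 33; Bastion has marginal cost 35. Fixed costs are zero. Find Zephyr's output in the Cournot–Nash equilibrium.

62

Zephyr's profit: π_Z = (217 - Q)q_Z - (33q_Z). Setting ∂π_Z/∂q_Z = 0: 184 - 2q_Z - (q_B) = 0.
Bastion's first-order condition: 182 - 2q_B - (q_Z) = 0.
So q_Z = (184 - q_B)/2 and q_B = (182 - q_Z)/2.
Solving the pair: q_Z = 62, q_B = 60.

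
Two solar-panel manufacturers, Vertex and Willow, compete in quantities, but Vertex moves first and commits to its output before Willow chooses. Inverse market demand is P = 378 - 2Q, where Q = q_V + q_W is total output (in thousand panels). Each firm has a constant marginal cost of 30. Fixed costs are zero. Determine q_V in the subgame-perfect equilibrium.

87

The follower Willow best-responds to any q_V: π_W = (378 - 2Q)q_W - 30q_W.
Follower FOC: 348 - 2q_V - 4q_W = 0, so q_W(q_V) = (348 - 2q_V)/4.
Vertex substitutes q_W(q_V) into its own profit: π_V = q_V(378 - 2q_V - (348 - 2q_V)/2) - 30q_V = (204 - q_V)q_V - 30q_V.
The leader's first-order condition 174 - 2q_V = 0 yields q_V = 87.
Then q_W = (348 - 2·87)/4 = 87/2.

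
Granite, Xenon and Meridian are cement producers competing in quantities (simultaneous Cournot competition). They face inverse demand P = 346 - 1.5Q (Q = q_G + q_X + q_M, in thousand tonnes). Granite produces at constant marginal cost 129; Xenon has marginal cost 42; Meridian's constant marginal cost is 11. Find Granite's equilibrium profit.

6

Granite's profit: π_G = (346 - 1.5Q)q_G - (129q_G). Setting ∂π_G/∂q_G = 0: 217 - 3q_G - (3/2)(q_X + q_M) = 0.
Xenon's first-order condition: 304 - 3q_X - (3/2)(q_G + q_M) = 0.
Meridian's profit: π_M = (346 - 1.5Q)q_M - (11q_M). Setting ∂π_M/∂q_M = 0: 335 - 3q_M - (3/2)(q_G + q_X) = 0.
Adding the 3 first-order conditions: 856 − 6Q = 0, so Q = 428/3.
Back-substituting: q_G = (217 − 214)/(3/2) = 2, q_X = (304 − 214)/(3/2) = 60, q_M = (335 − 214)/(3/2) = 242/3.
Price P = 346 - (3/2)·(428/3) = 132.
Granite's profit: (132 - 129)·2 = 6.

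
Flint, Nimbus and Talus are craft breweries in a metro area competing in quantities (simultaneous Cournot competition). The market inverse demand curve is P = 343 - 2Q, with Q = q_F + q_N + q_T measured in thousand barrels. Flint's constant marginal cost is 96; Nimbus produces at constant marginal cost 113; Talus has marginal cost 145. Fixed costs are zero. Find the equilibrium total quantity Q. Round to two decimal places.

Flint's profit: π_F = (343 - 2Q)q_F - (96q_F). Setting ∂π_F/∂q_F = 0: 247 - 4q_F - 2(q_N + q_T) = 0.
Nimbus's profit: π_N = (343 - 2Q)q_N - (113q_N). Setting ∂π_N/∂q_N = 0: 230 - 4q_N - 2(q_F + q_T) = 0.
Talus's first-order condition: 198 - 4q_T - 2(q_F + q_N) = 0.
Summing all 3 equations gives 675 − 8Q = 0, hence Q = 675/8.
Back-substituting: q_F = (247 − 675/4)/2 = 313/8, q_N = (230 − 675/4)/2 = 245/8, q_T = (198 − 675/4)/2 = 117/8.
Total output Q = 313/8 + 245/8 + 117/8 = 675/8.

84.38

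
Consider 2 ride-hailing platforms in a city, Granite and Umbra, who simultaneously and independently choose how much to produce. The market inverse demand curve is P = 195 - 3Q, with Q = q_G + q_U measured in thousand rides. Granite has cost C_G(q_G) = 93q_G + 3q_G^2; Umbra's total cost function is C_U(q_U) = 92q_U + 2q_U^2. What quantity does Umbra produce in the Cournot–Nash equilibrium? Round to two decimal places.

8.38

Granite's profit: π_G = (195 - 3Q)q_G - (93q_G + 3q_G²). Setting ∂π_G/∂q_G = 0: 102 - 12q_G - 3(q_U) = 0.
Umbra's profit: π_U = (195 - 3Q)q_U - (92q_U + 2q_U²). Setting ∂π_U/∂q_U = 0: 103 - 10q_U - 3(q_G) = 0.
Rearranging gives the reaction functions q_G = (102 - 3q_U)/12 and q_U = (103 - 3q_G)/10.
Solving the pair: q_G = 237/37, q_U = 310/37.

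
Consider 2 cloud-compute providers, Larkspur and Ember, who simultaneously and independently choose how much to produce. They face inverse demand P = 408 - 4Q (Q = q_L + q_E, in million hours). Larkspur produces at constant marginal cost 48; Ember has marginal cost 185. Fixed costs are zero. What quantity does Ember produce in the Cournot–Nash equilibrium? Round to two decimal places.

Larkspur's profit: π_L = (408 - 4Q)q_L - (48q_L). Setting ∂π_L/∂q_L = 0: 360 - 8q_L - 4(q_E) = 0.
Ember's first-order condition: 223 - 8q_E - 4(q_L) = 0.
Best responses: q_L = (360 - 4q_E)/8, q_E = (223 - 4q_L)/8.
Substituting one into the other gives q_L = 497/12 and q_E = 43/6.

7.17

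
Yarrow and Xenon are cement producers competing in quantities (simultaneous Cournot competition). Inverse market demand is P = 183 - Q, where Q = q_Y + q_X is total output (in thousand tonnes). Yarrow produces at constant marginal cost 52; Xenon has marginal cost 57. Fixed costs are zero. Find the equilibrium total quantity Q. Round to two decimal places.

85.67

Yarrow's profit: π_Y = (183 - Q)q_Y - (52q_Y). Setting ∂π_Y/∂q_Y = 0: 131 - 2q_Y - (q_X) = 0.
Xenon's profit: π_X = (183 - Q)q_X - (57q_X). Setting ∂π_X/∂q_X = 0: 126 - 2q_X - (q_Y) = 0.
Rearranging gives the reaction functions q_Y = (131 - q_X)/2 and q_X = (126 - q_Y)/2.
Solving the pair: q_Y = 136/3, q_X = 121/3.
Total output Q = 136/3 + 121/3 = 257/3.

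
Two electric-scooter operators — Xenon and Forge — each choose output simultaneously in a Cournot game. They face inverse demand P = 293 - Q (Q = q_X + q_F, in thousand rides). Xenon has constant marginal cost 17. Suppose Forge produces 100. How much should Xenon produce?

88

With the rival's output fixed at 100, Xenon's profit is π_X = (293 - 100 - q_X)q_X - (17q_X) = (193 - q_X)q_X - (17q_X).
∂π_X/∂q_X = 176 - 2q_X = 0, so q_X = 88.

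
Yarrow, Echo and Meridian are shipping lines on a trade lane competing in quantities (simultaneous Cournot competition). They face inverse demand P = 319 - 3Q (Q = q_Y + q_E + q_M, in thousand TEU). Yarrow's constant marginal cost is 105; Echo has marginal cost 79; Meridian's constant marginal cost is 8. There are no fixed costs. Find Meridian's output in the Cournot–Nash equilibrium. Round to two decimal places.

Yarrow's profit: π_Y = (319 - 3Q)q_Y - (105q_Y). Setting ∂π_Y/∂q_Y = 0: 214 - 6q_Y - 3(q_E + q_M) = 0.
Echo's first-order condition: 240 - 6q_E - 3(q_Y + q_M) = 0.
Meridian's profit: π_M = (319 - 3Q)q_M - (8q_M). Setting ∂π_M/∂q_M = 0: 311 - 6q_M - 3(q_Y + q_E) = 0.
Adding the 3 first-order conditions: 765 − 12Q = 0, so Q = 255/4.
Back-substituting: q_Y = (214 − 765/4)/3 = 91/12, q_E = (240 − 765/4)/3 = 65/4, q_M = (311 − 765/4)/3 = 479/12.

39.92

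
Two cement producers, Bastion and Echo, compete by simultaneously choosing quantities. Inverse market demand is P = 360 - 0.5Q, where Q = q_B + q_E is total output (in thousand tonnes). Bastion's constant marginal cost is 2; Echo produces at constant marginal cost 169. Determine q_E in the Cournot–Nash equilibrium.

16

Bastion's profit: π_B = (360 - 0.5Q)q_B - (2q_B). Setting ∂π_B/∂q_B = 0: 358 - q_B - (1/2)(q_E) = 0.
Echo's profit: π_E = (360 - 0.5Q)q_E - (169q_E). Setting ∂π_E/∂q_E = 0: 191 - q_E - (1/2)(q_B) = 0.
So q_B = (358 - (1/2)q_E) and q_E = (191 - (1/2)q_B).
Substituting one into the other gives q_B = 350 and q_E = 16.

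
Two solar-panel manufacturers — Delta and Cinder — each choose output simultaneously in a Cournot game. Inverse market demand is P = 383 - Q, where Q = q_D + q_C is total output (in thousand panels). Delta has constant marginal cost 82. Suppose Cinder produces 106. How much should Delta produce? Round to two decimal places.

97.50

With the rival's output fixed at 106, Delta's profit is π_D = (383 - 106 - q_D)q_D - (82q_D) = (277 - q_D)q_D - (82q_D).
∂π_D/∂q_D = 195 - 2q_D = 0, so q_D = 195/2.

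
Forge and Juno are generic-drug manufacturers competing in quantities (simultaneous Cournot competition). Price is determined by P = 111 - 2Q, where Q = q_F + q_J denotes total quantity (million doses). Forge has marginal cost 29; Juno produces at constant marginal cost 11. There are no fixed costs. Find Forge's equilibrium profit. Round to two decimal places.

227.56

Forge's profit: π_F = (111 - 2Q)q_F - (29q_F). Setting ∂π_F/∂q_F = 0: 82 - 4q_F - 2(q_J) = 0.
Juno's first-order condition: 100 - 4q_J - 2(q_F) = 0.
So q_F = (82 - 2q_J)/4 and q_J = (100 - 2q_F)/4.
Substituting one into the other gives q_F = 32/3 and q_J = 59/3.
Price P = 111 - 2·(91/3) = 151/3.
Forge's profit: (151/3 - 29)·(32/3) = 227.5556.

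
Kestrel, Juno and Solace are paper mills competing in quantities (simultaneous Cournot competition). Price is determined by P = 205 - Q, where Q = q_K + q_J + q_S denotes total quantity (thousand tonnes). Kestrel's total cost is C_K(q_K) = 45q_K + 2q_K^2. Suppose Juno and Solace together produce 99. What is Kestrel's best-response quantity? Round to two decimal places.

10.17

With rivals' combined output fixed at 99, Kestrel's profit is π_K = (205 - 99 - q_K)q_K - (45q_K + 2q_K²) = (106 - q_K)q_K - (45q_K + 2q_K²).
∂π_K/∂q_K = 61 - 6q_K = 0, so q_K = 61/6.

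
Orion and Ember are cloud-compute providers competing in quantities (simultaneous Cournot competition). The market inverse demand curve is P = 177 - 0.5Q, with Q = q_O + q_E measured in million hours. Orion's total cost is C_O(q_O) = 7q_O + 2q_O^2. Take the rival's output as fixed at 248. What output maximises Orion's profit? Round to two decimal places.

9.20

With the rival's output fixed at 248, Orion's profit is π_O = (177 - (1/2)·248 - (1/2)q_O)q_O - (7q_O + 2q_O²) = (53 - (1/2)q_O)q_O - (7q_O + 2q_O²).
∂π_O/∂q_O = 46 - 5q_O = 0, so q_O = 46/5.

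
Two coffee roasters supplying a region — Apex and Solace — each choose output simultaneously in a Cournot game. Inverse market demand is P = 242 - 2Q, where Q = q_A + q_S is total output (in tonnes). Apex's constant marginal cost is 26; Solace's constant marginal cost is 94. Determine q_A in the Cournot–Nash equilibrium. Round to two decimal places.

Apex's profit: π_A = (242 - 2Q)q_A - (26q_A). Setting ∂π_A/∂q_A = 0: 216 - 4q_A - 2(q_S) = 0.
Solace's first-order condition: 148 - 4q_S - 2(q_A) = 0.
So q_A = (216 - 2q_S)/4 and q_S = (148 - 2q_A)/4.
Solving the pair: q_A = 142/3, q_S = 40/3.

47.33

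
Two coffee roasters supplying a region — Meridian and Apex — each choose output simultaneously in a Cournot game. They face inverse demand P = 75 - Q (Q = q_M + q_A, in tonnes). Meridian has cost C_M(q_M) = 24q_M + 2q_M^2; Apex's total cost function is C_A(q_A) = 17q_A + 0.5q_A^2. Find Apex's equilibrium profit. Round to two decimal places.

Meridian's profit: π_M = (75 - Q)q_M - (24q_M + 2q_M²). Setting ∂π_M/∂q_M = 0: 51 - 6q_M - (q_A) = 0.
Apex's first-order condition: 58 - 3q_A - (q_M) = 0.
Rearranging gives the reaction functions q_M = (51 - q_A)/6 and q_A = (58 - q_M)/3.
Substituting one into the other gives q_M = 95/17 and q_A = 297/17.
Price P = 75 - 392/17 = 883/17.
Apex's profit: (883/17)·(297/17) - 17·(297/17) - (1/2)(297/17)² = 457.8322.

457.83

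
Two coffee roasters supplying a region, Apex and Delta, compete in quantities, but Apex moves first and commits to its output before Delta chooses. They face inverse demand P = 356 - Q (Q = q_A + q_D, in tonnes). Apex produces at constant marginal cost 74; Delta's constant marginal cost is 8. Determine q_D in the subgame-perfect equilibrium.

The follower Delta best-responds to any q_A: π_D = (356 - Q)q_D - 8q_D.
∂π_D/∂q_D = 348 - q_A - 2q_D = 0 gives the reaction function q_D = (348 - q_A)/2.
Apex substitutes q_D(q_A) into its own profit: π_A = q_A(356 - q_A - (348 - q_A)/2) - 74q_A = (182 - (1/2)q_A)q_A - 74q_A.
Maximising: ∂π_A/∂q_A = 108 - q_A = 0, giving q_A = 108.
Then q_D = (348 - 108)/2 = 120.

120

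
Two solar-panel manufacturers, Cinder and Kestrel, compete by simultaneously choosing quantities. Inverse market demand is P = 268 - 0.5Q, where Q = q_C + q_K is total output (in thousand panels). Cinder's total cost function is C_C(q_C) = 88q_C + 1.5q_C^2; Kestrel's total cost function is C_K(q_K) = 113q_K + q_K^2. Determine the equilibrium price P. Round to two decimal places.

225.77

Cinder's profit: π_C = (268 - 0.5Q)q_C - (88q_C + (3/2)q_C²). Setting ∂π_C/∂q_C = 0: 180 - 4q_C - (1/2)(q_K) = 0.
Kestrel's first-order condition: 155 - 3q_K - (1/2)(q_C) = 0.
Best responses: q_C = (180 - (1/2)q_K)/4, q_K = (155 - (1/2)q_C)/3.
Solving the pair: q_C = 1850/47, q_K = 45.1064.
Total output Q = 84.4681, so price P = 268 - (1/2)·84.4681 = 225.7660.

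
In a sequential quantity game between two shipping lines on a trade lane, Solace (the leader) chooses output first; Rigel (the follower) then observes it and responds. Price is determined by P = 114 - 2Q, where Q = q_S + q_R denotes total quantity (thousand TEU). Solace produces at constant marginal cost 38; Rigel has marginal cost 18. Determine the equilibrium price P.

52

The follower Rigel best-responds to any q_S: π_R = (114 - 2Q)q_R - 18q_R.
∂π_R/∂q_R = 96 - 2q_S - 4q_R = 0 gives the reaction function q_R = (96 - 2q_S)/4.
Solace substitutes q_R(q_S) into its own profit: π_S = q_S(114 - 2q_S - (96 - 2q_S)/2) - 38q_S = (66 - q_S)q_S - 38q_S.
Maximising: ∂π_S/∂q_S = 28 - 2q_S = 0, giving q_S = 14.
Then q_R = (96 - 2·14)/4 = 17.
Total output Q = 31, so price P = 114 - 2·31 = 52.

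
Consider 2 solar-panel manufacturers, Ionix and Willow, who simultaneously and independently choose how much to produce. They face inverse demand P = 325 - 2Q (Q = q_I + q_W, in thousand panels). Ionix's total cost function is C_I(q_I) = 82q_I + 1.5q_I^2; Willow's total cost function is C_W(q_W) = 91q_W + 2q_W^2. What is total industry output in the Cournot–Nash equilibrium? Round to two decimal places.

Ionix's profit: π_I = (325 - 2Q)q_I - (82q_I + (3/2)q_I²). Setting ∂π_I/∂q_I = 0: 243 - 7q_I - 2(q_W) = 0.
Willow's first-order condition: 234 - 8q_W - 2(q_I) = 0.
Rearranging gives the reaction functions q_I = (243 - 2q_W)/7 and q_W = (234 - 2q_I)/8.
Solving the pair: q_I = 369/13, q_W = 288/13.
Total output Q = 369/13 + 288/13 = 657/13.

50.54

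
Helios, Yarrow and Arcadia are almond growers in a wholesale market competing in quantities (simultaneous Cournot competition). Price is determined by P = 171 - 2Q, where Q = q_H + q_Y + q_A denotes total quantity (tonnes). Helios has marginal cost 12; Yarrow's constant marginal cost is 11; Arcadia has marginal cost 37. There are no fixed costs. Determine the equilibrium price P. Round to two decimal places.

Helios's profit: π_H = (171 - 2Q)q_H - (12q_H). Setting ∂π_H/∂q_H = 0: 159 - 4q_H - 2(q_Y + q_A) = 0.
Yarrow's first-order condition: 160 - 4q_Y - 2(q_H + q_A) = 0.
Arcadia's profit: π_A = (171 - 2Q)q_A - (37q_A). Setting ∂π_A/∂q_A = 0: 134 - 4q_A - 2(q_H + q_Y) = 0.
Adding the 3 conditions: 453 − 4Q − 4Q = 0, i.e. Q = 453/8.
Back-substituting: q_H = (159 − 453/4)/2 = 183/8, q_Y = (160 − 453/4)/2 = 187/8, q_A = (134 − 453/4)/2 = 83/8.
Total output Q = 453/8, so price P = 171 - 2·(453/8) = 231/4.

57.75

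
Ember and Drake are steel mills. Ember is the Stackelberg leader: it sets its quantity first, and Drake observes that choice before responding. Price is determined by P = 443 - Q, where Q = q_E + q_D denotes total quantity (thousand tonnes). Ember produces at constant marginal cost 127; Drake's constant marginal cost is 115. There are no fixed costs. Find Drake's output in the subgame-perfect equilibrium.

88

The follower Drake best-responds to any q_E: π_D = (443 - Q)q_D - 115q_D.
Setting the follower's marginal profit to zero, 328 - q_E - 2q_D = 0, i.e. q_D = (328 - q_E)/2.
Ember substitutes q_D(q_E) into its own profit: π_E = q_E(443 - q_E - (328 - q_E)/2) - 127q_E = (279 - (1/2)q_E)q_E - 127q_E.
Maximising: ∂π_E/∂q_E = 152 - q_E = 0, giving q_E = 152.
Then q_D = (328 - 152)/2 = 88.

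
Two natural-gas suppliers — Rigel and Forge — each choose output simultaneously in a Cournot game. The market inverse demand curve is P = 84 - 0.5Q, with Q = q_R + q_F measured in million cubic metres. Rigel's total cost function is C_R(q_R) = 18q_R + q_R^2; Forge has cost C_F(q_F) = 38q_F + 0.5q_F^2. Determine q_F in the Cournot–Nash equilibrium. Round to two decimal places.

18.26

Rigel's profit: π_R = (84 - 0.5Q)q_R - (18q_R + q_R²). Setting ∂π_R/∂q_R = 0: 66 - 3q_R - (1/2)(q_F) = 0.
Forge's first-order condition: 46 - 2q_F - (1/2)(q_R) = 0.
Best responses: q_R = (66 - (1/2)q_F)/3, q_F = (46 - (1/2)q_R)/2.
Solving the pair: q_R = 436/23, q_F = 420/23.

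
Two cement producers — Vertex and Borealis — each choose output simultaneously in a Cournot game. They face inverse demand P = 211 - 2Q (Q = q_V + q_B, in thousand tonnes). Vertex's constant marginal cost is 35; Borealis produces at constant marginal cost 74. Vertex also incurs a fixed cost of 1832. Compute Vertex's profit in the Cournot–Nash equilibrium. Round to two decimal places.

736.06

Vertex's profit: π_V = (211 - 2Q)q_V - (35q_V). Setting ∂π_V/∂q_V = 0: 176 - 4q_V - 2(q_B) = 0.
Borealis's first-order condition: 137 - 4q_B - 2(q_V) = 0.
Rearranging gives the reaction functions q_V = (176 - 2q_B)/4 and q_B = (137 - 2q_V)/4.
Substituting one into the other gives q_V = 215/6 and q_B = 49/3.
Price P = 211 - 2·(313/6) = 320/3.
Vertex's profit: (320/3 - 35)·(215/6) - 1832 = 736.0556.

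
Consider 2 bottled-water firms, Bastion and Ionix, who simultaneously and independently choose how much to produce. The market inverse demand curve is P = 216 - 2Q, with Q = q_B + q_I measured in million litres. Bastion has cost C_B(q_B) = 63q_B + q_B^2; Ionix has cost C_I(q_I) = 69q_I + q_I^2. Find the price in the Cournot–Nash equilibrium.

Bastion's profit: π_B = (216 - 2Q)q_B - (63q_B + q_B²). Setting ∂π_B/∂q_B = 0: 153 - 6q_B - 2(q_I) = 0.
Ionix's profit: π_I = (216 - 2Q)q_I - (69q_I + q_I²). Setting ∂π_I/∂q_I = 0: 147 - 6q_I - 2(q_B) = 0.
Best responses: q_B = (153 - 2q_I)/6, q_I = (147 - 2q_B)/6.
Substituting one into the other gives q_B = 39/2 and q_I = 18.
Total output Q = 75/2, so price P = 216 - 2·(75/2) = 141.

141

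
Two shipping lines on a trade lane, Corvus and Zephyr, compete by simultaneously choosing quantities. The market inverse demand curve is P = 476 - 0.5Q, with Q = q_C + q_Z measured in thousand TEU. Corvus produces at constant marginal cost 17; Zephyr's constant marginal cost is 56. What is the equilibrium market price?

Corvus's profit: π_C = (476 - 0.5Q)q_C - (17q_C). Setting ∂π_C/∂q_C = 0: 459 - q_C - (1/2)(q_Z) = 0.
Zephyr's profit: π_Z = (476 - 0.5Q)q_Z - (56q_Z). Setting ∂π_Z/∂q_Z = 0: 420 - q_Z - (1/2)(q_C) = 0.
So q_C = (459 - (1/2)q_Z) and q_Z = (420 - (1/2)q_C).
Substituting one into the other gives q_C = 332 and q_Z = 254.
Total output Q = 586, so price P = 476 - (1/2)·586 = 183.

183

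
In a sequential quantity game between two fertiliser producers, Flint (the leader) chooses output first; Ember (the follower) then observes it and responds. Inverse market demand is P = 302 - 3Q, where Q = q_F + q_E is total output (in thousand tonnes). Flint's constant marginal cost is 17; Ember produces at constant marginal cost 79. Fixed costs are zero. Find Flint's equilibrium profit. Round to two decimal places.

Solve by backward induction. Given q_F, the follower Ember maximises π_E = (302 - 3q_F - 3q_E)q_E - 79q_E.
Setting the follower's marginal profit to zero, 223 - 3q_F - 6q_E = 0, i.e. q_E = (223 - 3q_F)/6.
Flint substitutes q_E(q_F) into its own profit: π_F = q_F(302 - 3q_F - (223 - 3q_F)/2) - 17q_F = (381/2 - (3/2)q_F)q_F - 17q_F.
Maximising: ∂π_F/∂q_F = 347/2 - 3q_F = 0, giving q_F = 347/6.
Then q_E = (223 - 3·(347/6))/6 = 33/4.
Price P = 302 - 3·(793/12) = 415/4.
Flint's profit: (415/4 - 17)·(347/6) = 5017.0417.

5017.04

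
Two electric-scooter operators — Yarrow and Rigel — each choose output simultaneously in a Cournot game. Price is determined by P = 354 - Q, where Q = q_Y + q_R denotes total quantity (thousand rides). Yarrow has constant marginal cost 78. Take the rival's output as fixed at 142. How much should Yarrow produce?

With the rival's output fixed at 142, Yarrow's profit is π_Y = (354 - 142 - q_Y)q_Y - (78q_Y) = (212 - q_Y)q_Y - (78q_Y).
∂π_Y/∂q_Y = 134 - 2q_Y = 0, so q_Y = 67.

67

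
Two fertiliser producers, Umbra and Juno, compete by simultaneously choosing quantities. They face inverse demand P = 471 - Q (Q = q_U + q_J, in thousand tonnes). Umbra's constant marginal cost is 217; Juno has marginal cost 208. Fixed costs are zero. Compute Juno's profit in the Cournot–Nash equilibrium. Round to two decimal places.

8220.44

Umbra's profit: π_U = (471 - Q)q_U - (217q_U). Setting ∂π_U/∂q_U = 0: 254 - 2q_U - (q_J) = 0.
Juno's profit: π_J = (471 - Q)q_J - (208q_J). Setting ∂π_J/∂q_J = 0: 263 - 2q_J - (q_U) = 0.
So q_U = (254 - q_J)/2 and q_J = (263 - q_U)/2.
Substituting one into the other gives q_U = 245/3 and q_J = 272/3.
Price P = 471 - 517/3 = 896/3.
Juno's profit: (896/3 - 208)·(272/3) = 8220.4444.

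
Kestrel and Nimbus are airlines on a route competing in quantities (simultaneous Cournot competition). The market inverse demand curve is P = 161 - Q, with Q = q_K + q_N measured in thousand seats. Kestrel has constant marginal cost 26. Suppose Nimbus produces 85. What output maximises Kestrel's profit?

25

With the rival's output fixed at 85, Kestrel's profit is π_K = (161 - 85 - q_K)q_K - (26q_K) = (76 - q_K)q_K - (26q_K).
∂π_K/∂q_K = 50 - 2q_K = 0, so q_K = 25.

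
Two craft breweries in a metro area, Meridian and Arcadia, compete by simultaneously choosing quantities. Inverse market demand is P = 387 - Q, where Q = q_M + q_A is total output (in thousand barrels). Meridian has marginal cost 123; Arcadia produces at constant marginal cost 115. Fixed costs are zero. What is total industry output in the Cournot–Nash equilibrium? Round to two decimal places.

178.67

Meridian's profit: π_M = (387 - Q)q_M - (123q_M). Setting ∂π_M/∂q_M = 0: 264 - 2q_M - (q_A) = 0.
Arcadia's profit: π_A = (387 - Q)q_A - (115q_A). Setting ∂π_A/∂q_A = 0: 272 - 2q_A - (q_M) = 0.
So q_M = (264 - q_A)/2 and q_A = (272 - q_M)/2.
Solving the pair: q_M = 256/3, q_A = 280/3.
Total output Q = 256/3 + 280/3 = 536/3.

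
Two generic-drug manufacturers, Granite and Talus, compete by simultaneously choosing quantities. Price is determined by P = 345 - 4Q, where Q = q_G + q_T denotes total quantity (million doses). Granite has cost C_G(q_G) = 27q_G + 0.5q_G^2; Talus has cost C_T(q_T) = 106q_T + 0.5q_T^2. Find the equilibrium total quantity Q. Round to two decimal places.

Granite's profit: π_G = (345 - 4Q)q_G - (27q_G + (1/2)q_G²). Setting ∂π_G/∂q_G = 0: 318 - 9q_G - 4(q_T) = 0.
Talus's first-order condition: 239 - 9q_T - 4(q_G) = 0.
Rearranging gives the reaction functions q_G = (318 - 4q_T)/9 and q_T = (239 - 4q_G)/9.
Substituting one into the other gives q_G = 1906/65 and q_T = 879/65.
Total output Q = 1906/65 + 879/65 = 557/13.

42.85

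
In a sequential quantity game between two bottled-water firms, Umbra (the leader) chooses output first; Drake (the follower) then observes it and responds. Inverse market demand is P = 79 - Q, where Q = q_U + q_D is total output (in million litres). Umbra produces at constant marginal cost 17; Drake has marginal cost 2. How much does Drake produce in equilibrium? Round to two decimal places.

Solve by backward induction. Given q_U, the follower Drake maximises π_D = (79 - q_U - q_D)q_D - 2q_D.
Follower FOC: 77 - q_U - 2q_D = 0, so q_D(q_U) = (77 - q_U)/2.
Umbra substitutes q_D(q_U) into its own profit: π_U = q_U(79 - q_U - (77 - q_U)/2) - 17q_U = (81/2 - (1/2)q_U)q_U - 17q_U.
The leader's first-order condition 47/2 - q_U = 0 yields q_U = 47/2.
Then q_D = (77 - 47/2)/2 = 107/4.

26.75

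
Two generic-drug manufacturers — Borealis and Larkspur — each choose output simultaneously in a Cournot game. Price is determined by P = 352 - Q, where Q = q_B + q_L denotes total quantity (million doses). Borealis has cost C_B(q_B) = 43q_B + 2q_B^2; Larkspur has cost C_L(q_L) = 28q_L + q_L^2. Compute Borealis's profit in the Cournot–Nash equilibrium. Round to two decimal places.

Borealis's profit: π_B = (352 - Q)q_B - (43q_B + 2q_B²). Setting ∂π_B/∂q_B = 0: 309 - 6q_B - (q_L) = 0.
Larkspur's first-order condition: 324 - 4q_L - (q_B) = 0.
So q_B = (309 - q_L)/6 and q_L = (324 - q_B)/4.
Substituting one into the other gives q_B = 912/23 and q_L = 1635/23.
Price P = 352 - 110.7391 = 241.2609.
Borealis's profit: 241.2609·(912/23) - 43·(912/23) - 2(912/23)² = 4716.8847.

4716.88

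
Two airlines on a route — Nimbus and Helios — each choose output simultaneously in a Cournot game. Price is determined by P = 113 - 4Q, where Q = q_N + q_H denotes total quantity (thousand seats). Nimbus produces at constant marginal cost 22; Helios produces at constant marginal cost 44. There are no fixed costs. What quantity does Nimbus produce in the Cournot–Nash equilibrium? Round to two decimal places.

9.42

Nimbus's profit: π_N = (113 - 4Q)q_N - (22q_N). Setting ∂π_N/∂q_N = 0: 91 - 8q_N - 4(q_H) = 0.
Helios's profit: π_H = (113 - 4Q)q_H - (44q_H). Setting ∂π_H/∂q_H = 0: 69 - 8q_H - 4(q_N) = 0.
Best responses: q_N = (91 - 4q_H)/8, q_H = (69 - 4q_N)/8.
Substituting one into the other gives q_N = 113/12 and q_H = 47/12.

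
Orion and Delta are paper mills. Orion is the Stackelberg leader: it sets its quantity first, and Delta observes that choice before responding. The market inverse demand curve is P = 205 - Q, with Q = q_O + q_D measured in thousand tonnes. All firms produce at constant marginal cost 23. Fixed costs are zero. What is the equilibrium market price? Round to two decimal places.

The follower Delta best-responds to any q_O: π_D = (205 - Q)q_D - 23q_D.
Setting the follower's marginal profit to zero, 182 - q_O - 2q_D = 0, i.e. q_D = (182 - q_O)/2.
Orion substitutes q_D(q_O) into its own profit: π_O = q_O(205 - q_O - (182 - q_O)/2) - 23q_O = (114 - (1/2)q_O)q_O - 23q_O.
The leader's first-order condition 91 - q_O = 0 yields q_O = 91.
Then q_D = (182 - 91)/2 = 91/2.
Total output Q = 273/2, so price P = 205 - 273/2 = 137/2.

68.50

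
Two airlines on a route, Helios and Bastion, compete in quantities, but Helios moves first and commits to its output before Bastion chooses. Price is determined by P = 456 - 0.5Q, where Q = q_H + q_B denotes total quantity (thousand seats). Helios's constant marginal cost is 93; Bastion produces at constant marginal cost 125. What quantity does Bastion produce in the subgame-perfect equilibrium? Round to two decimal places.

133.50

Solve by backward induction. Given q_H, the follower Bastion maximises π_B = (456 - (1/2)q_H - (1/2)q_B)q_B - 125q_B.
∂π_B/∂q_B = 331 - (1/2)q_H - q_B = 0 gives the reaction function q_B = (331 - (1/2)q_H).
The leader anticipates this reaction. Substituting into P = 456 - 0.5Q gives P = 581/2 - (1/4)q_H, so π_H = (581/2 - (1/4)q_H)q_H - 93q_H.
Maximising: ∂π_H/∂q_H = 395/2 - (1/2)q_H = 0, giving q_H = 395.
Then q_B = (331 - (1/2)·395) = 267/2.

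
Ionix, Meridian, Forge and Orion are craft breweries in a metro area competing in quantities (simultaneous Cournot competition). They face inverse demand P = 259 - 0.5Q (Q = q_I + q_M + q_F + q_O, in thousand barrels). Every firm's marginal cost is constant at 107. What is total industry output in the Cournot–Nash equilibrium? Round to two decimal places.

Each firm earns π_i = (259 - 0.5Q)q_i - 107q_i.
First-order condition (treating rivals' output as given): 152 - q_i - (1/2)·Σ_{j≠i} q_j = 0.
By symmetry each firm produces the same amount; substituting Σ_{j≠i} q_j = 3q_i yields q_i = 152/(5/2) = 304/5.
Total output Q = 304/5 + 304/5 + 304/5 + 304/5 = 1216/5.

243.20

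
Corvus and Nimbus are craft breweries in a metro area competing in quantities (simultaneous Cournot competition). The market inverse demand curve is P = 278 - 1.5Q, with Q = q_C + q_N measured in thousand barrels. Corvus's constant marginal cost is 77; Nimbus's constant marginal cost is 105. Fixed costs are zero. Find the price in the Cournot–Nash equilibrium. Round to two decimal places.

Corvus's profit: π_C = (278 - 1.5Q)q_C - (77q_C). Setting ∂π_C/∂q_C = 0: 201 - 3q_C - (3/2)(q_N) = 0.
Nimbus's profit: π_N = (278 - 1.5Q)q_N - (105q_N). Setting ∂π_N/∂q_N = 0: 173 - 3q_N - (3/2)(q_C) = 0.
Rearranging gives the reaction functions q_C = (201 - (3/2)q_N)/3 and q_N = (173 - (3/2)q_C)/3.
Substituting one into the other gives q_C = 458/9 and q_N = 290/9.
Total output Q = 748/9, so price P = 278 - (3/2)·(748/9) = 460/3.

153.33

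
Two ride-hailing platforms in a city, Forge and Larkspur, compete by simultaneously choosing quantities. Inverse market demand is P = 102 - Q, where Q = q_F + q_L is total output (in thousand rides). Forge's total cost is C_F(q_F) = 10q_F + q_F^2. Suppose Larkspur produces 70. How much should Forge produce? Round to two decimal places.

5.50

With the rival's output fixed at 70, Forge's profit is π_F = (102 - 70 - q_F)q_F - (10q_F + q_F²) = (32 - q_F)q_F - (10q_F + q_F²).
∂π_F/∂q_F = 22 - 4q_F = 0, so q_F = 11/2.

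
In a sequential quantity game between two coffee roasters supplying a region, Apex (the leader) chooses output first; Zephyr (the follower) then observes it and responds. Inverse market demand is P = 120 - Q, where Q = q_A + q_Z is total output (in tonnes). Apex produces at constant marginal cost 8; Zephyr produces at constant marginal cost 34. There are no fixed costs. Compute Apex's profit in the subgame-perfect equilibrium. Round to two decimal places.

Solve by backward induction. Given q_A, the follower Zephyr maximises π_Z = (120 - q_A - q_Z)q_Z - 34q_Z.
Setting the follower's marginal profit to zero, 86 - q_A - 2q_Z = 0, i.e. q_Z = (86 - q_A)/2.
The leader anticipates this reaction. Substituting into P = 120 - Q gives P = 77 - (1/2)q_A, so π_A = (77 - (1/2)q_A)q_A - 8q_A.
Leader FOC: 69 - q_A = 0, so q_A = 69.
Then q_Z = (86 - 69)/2 = 17/2.
Price P = 120 - 155/2 = 85/2.
Apex's profit: (85/2 - 8)·69 = 2380.5000.

2380.50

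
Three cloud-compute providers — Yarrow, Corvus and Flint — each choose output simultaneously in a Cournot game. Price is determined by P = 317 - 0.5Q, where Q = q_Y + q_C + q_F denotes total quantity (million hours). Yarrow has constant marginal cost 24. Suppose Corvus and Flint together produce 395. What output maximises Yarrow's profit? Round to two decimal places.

95.50

With rivals' combined output fixed at 395, Yarrow's profit is π_Y = (317 - (1/2)·395 - (1/2)q_Y)q_Y - (24q_Y) = (239/2 - (1/2)q_Y)q_Y - (24q_Y).
∂π_Y/∂q_Y = 191/2 - q_Y = 0, so q_Y = 191/2.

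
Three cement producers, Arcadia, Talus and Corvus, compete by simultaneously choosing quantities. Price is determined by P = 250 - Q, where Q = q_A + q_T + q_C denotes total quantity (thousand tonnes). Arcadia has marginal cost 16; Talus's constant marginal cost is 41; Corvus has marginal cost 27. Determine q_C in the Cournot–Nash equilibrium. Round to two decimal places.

56.50

Arcadia's profit: π_A = (250 - Q)q_A - (16q_A). Setting ∂π_A/∂q_A = 0: 234 - 2q_A - (q_T + q_C) = 0.
Talus's first-order condition: 209 - 2q_T - (q_A + q_C) = 0.
Corvus's profit: π_C = (250 - Q)q_C - (27q_C). Setting ∂π_C/∂q_C = 0: 223 - 2q_C - (q_A + q_T) = 0.
Summing all 3 equations gives 666 − 4Q = 0, hence Q = 333/2.
Back-substituting: q_A = (234 − 333/2) = 135/2, q_T = (209 − 333/2) = 85/2, q_C = (223 − 333/2) = 113/2.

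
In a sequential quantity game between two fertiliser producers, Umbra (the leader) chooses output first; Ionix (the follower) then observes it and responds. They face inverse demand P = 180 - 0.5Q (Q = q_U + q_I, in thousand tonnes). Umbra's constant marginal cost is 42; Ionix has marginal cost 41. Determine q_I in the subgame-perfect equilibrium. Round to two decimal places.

The follower Ionix best-responds to any q_U: π_I = (180 - 0.5Q)q_I - 41q_I.
Setting the follower's marginal profit to zero, 139 - (1/2)q_U - q_I = 0, i.e. q_I = (139 - (1/2)q_U).
Umbra substitutes q_I(q_U) into its own profit: π_U = q_U(180 - (1/2)q_U - (139 - (1/2)q_U)/2) - 42q_U = (221/2 - (1/4)q_U)q_U - 42q_U.
The leader's first-order condition 137/2 - (1/2)q_U = 0 yields q_U = 137.
Then q_I = (139 - (1/2)·137) = 141/2.

70.50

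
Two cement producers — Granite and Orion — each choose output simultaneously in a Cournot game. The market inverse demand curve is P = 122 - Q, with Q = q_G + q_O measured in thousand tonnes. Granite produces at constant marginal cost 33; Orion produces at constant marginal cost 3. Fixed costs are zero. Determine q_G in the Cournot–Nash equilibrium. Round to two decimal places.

Granite's profit: π_G = (122 - Q)q_G - (33q_G). Setting ∂π_G/∂q_G = 0: 89 - 2q_G - (q_O) = 0.
Orion's profit: π_O = (122 - Q)q_O - (3q_O). Setting ∂π_O/∂q_O = 0: 119 - 2q_O - (q_G) = 0.
So q_G = (89 - q_O)/2 and q_O = (119 - q_G)/2.
Substituting one into the other gives q_G = 59/3 and q_O = 149/3.

19.67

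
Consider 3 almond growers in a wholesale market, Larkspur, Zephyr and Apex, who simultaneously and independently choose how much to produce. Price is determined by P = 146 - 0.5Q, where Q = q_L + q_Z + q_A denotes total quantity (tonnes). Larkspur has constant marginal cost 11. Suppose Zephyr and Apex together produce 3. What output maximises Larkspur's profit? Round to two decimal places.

With rivals' combined output fixed at 3, Larkspur's profit is π_L = (146 - (1/2)·3 - (1/2)q_L)q_L - (11q_L) = (289/2 - (1/2)q_L)q_L - (11q_L).
∂π_L/∂q_L = 267/2 - q_L = 0, so q_L = 267/2.

133.50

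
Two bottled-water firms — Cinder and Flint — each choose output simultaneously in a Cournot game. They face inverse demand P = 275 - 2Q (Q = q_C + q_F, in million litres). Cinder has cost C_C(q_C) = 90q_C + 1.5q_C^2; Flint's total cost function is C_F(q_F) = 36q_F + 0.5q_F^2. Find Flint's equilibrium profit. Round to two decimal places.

4416.78

Cinder's profit: π_C = (275 - 2Q)q_C - (90q_C + (3/2)q_C²). Setting ∂π_C/∂q_C = 0: 185 - 7q_C - 2(q_F) = 0.
Flint's profit: π_F = (275 - 2Q)q_F - (36q_F + (1/2)q_F²). Setting ∂π_F/∂q_F = 0: 239 - 5q_F - 2(q_C) = 0.
Rearranging gives the reaction functions q_C = (185 - 2q_F)/7 and q_F = (239 - 2q_C)/5.
Substituting one into the other gives q_C = 447/31 and q_F = 1303/31.
Price P = 275 - 2·(1750/31) = 162.0968.
Flint's profit: 162.0968·(1303/31) - 36·(1303/31) - (1/2)(1303/31)² = 4416.7768.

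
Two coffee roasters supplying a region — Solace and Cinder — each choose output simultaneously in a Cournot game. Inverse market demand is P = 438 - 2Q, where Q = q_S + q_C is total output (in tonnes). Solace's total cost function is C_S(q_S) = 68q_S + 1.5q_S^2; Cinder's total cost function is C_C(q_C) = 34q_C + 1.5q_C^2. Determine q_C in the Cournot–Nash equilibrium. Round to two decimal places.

46.40

Solace's profit: π_S = (438 - 2Q)q_S - (68q_S + (3/2)q_S²). Setting ∂π_S/∂q_S = 0: 370 - 7q_S - 2(q_C) = 0.
Cinder's first-order condition: 404 - 7q_C - 2(q_S) = 0.
So q_S = (370 - 2q_C)/7 and q_C = (404 - 2q_S)/7.
Solving the pair: q_S = 198/5, q_C = 232/5.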